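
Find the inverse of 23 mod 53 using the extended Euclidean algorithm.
Extended GCD: 23(-23) + 53(10) = 1. So 23^(-1) ≡ 30 ≡ 30 (mod 53). Verify: 23 × 30 = 690 ≡ 1 (mod 53)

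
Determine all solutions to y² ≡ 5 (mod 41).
The square roots of 5 mod 41 are 28 and 13. Verify: 28² = 784 ≡ 5 (mod 41)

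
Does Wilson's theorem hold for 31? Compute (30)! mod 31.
(30)! mod 31 = 30. Since this equals -1 (mod 31), Wilson confirms 31 is prime.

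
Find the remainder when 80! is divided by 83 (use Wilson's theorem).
(82)! = (80)! × (81) × (82) ≡ -1 (mod 83). So (80)! ≡ -1 × [(82)(81)]^(-1) ≡ 41 (mod 83)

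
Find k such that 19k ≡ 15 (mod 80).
5

Since gcd(19, 80) = 1 divides 15, a solution exists.
Multiply both sides by the inverse of 19 mod 80:
  19^(-1) mod 80 = 59
  x ≡ 59 × 15 ≡ 885 ≡ 5 (mod 80)
Verification: 19 × 5 = 95 = 1 × 80 + 15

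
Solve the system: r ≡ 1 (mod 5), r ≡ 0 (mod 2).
M = 5 × 2 = 10. M₁ = 2, y₁ ≡ 3 (mod 5). M₂ = 5, y₂ ≡ 1 (mod 2). r = 1×2×3 + 0×5×1 ≡ 6 (mod 10)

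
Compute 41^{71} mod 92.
49

Using successive squaring:
Binary expansion of 71: 1000111
Powers of 41 mod 92 (each is the square of the previous):
  41^1 ≡ 41 (mod 92)
  41^2 ≡ 41² = 1681 ≡ 25 (mod 92)
  41^4 ≡ 25² = 625 ≡ 73 (mod 92)
  41^8 ≡ 73² = 5329 ≡ 85 (mod 92)
  41^16 ≡ 85² = 7225 ≡ 49 (mod 92)
  41^32 ≡ 49² = 2401 ≡ 9 (mod 92)
  41^64 ≡ 9² = 81 ≡ 81 (mod 92)
71 = 64 + 4 + 2 + 1, so 41^71 = 41^64 × 41^4 × 41^2 × 41^1 ≡ 81 × 73 × 25 × 41 (mod 92)
Multiplying step by step:
  81 × 73 = 5913 ≡ 25 (mod 92)
  25 × 25 = 625 ≡ 73 (mod 92)
  73 × 41 = 2993 ≡ 49 (mod 92)
Result: 41^71 ≡ 49 (mod 92)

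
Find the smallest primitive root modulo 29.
2

A primitive root g modulo p has order p-1 = 28
Prime divisors of 28: [2, 7]
g is a primitive root iff g^(28/q) ≢ 1 (mod 29) for each prime divisor q
Testing small values:
  g = 2: 2^14 ≡ 28, 2^4 ≡ 16 (mod 29) → none is 1, primitive root!
The smallest primitive root is 2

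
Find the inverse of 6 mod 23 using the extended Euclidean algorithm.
Extended GCD: 6(4) + 23(-1) = 1. So 6^(-1) ≡ 4 ≡ 4 (mod 23). Verify: 6 × 4 = 24 ≡ 1 (mod 23)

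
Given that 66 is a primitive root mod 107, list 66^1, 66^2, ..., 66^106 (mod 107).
g^1, g^2, ..., g^{106} mod 107: {66, 76, 94, 105, 82, 62, 26, 4, 50, 90, 55, 99, 7, 34, 104, 16, 93, 39, 6, 75, 28, 29, 95, 64, 51, 49, 24, 86, 5, 9, 59, 42, 97, 89, 96, 23, 20, 36, 22, 61, 67, 35, 63, 92, 80, 37, 88, 30, 54, 33, 38, 47, 106, 41, 31, 13, 2, 25, 45, 81, 103, 57, 17, 52, 8, 100, 73, 3, 91, 14, 68, 101, 32, 79, 78, 12, 43, 56, 58, 83, 21, 102, 98, 48, 65, 10, 18, 11, 84, 87, 71, 85, 46, 40, 72, 44, 15, 27, 70, 19, 77, 53, 74, 69, 60, 1}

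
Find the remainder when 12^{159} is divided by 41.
By Fermat: 12^{40} ≡ 1 (mod 41). 159 = 3×40 + 39. So 12^{159} ≡ 12^{39} ≡ 24 (mod 41)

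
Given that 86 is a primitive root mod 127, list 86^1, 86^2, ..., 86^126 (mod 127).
g^1, g^2, ..., g^{126} mod 127: {86, 30, 40, 11, 57, 76, 59, 121, 119, 74, 14, 61, 39, 52, 27, 36, 48, 64, 43, 15, 20, 69, 92, 38, 93, 124, 123, 37, 7, 94, 83, 26, 77, 18, 24, 32, 85, 71, 10, 98, 46, 19, 110, 62, 125, 82, 67, 47, 105, 13, 102, 9, 12, 16, 106, 99, 5, 49, 23, 73, 55, 31, 126, 41, 97, 87, 116, 70, 51, 68, 6, 8, 53, 113, 66, 88, 75, 100, 91, 79, 63, 84, 112, 107, 58, 35, 89, 34, 3, 4, 90, 120, 33, 44, 101, 50, 109, 103, 95, 42, 56, 117, 29, 81, 108, 17, 65, 2, 45, 60, 80, 22, 114, 25, 118, 115, 111, 21, 28, 122, 78, 104, 54, 72, 96, 1}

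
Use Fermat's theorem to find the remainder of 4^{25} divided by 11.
1

By Fermat's Little Theorem, a^(p-1) ≡ 1 (mod p) for prime p and gcd(a, p) = 1
Here p = 11, so 4^10 ≡ 1 (mod 11)
We can reduce the exponent: 25 mod 10 = 5
So 4^25 ≡ 4^5 (mod 11)
Computing: 4^5 mod 11 = 1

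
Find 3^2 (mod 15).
2 = 2 (binary 10). Repeated squaring mod 15: 3^1 ≡ 3; 3^2 ≡ 3² = 9 ≡ 9. So 3^2 ≡ 9 (mod 15).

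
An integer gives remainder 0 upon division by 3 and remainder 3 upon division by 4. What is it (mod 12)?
M = 3 × 4 = 12. M₁ = 4, y₁ ≡ 1 (mod 3). M₂ = 3, y₂ ≡ 3 (mod 4). t = 0×4×1 + 3×3×3 ≡ 3 (mod 12). The smallest positive such number is 3.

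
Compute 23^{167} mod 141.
11

Using successive squaring:
Binary expansion of 167: 10100111
Powers of 23 mod 141 (each is the square of the previous):
  23^1 ≡ 23 (mod 141)
  23^2 ≡ 23² = 529 ≡ 106 (mod 141)
  23^4 ≡ 106² = 11236 ≡ 97 (mod 141)
  23^8 ≡ 97² = 9409 ≡ 103 (mod 141)
  23^16 ≡ 103² = 10609 ≡ 34 (mod 141)
  23^32 ≡ 34² = 1156 ≡ 28 (mod 141)
  23^64 ≡ 28² = 784 ≡ 79 (mod 141)
  23^128 ≡ 79² = 6241 ≡ 37 (mod 141)
167 = 128 + 32 + 4 + 2 + 1, so 23^167 = 23^128 × 23^32 × 23^4 × 23^2 × 23^1 ≡ 37 × 28 × 97 × 106 × 23 (mod 141)
Multiplying step by step:
  37 × 28 = 1036 ≡ 49 (mod 141)
  49 × 97 = 4753 ≡ 100 (mod 141)
  100 × 106 = 10600 ≡ 25 (mod 141)
  25 × 23 = 575 ≡ 11 (mod 141)
Result: 23^167 ≡ 11 (mod 141)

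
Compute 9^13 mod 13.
Using Fermat: 9^{12} ≡ 1 (mod 13). 13 ≡ 1 (mod 12). So 9^{13} ≡ 9^{1} ≡ 9 (mod 13)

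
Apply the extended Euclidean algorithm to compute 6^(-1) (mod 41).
Extended GCD: 6(7) + 41(-1) = 1. So 6^(-1) ≡ 7 ≡ 7 (mod 41). Verify: 6 × 7 = 42 ≡ 1 (mod 41)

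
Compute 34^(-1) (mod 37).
34^(-1) ≡ 12 (mod 37). Verification: 34 × 12 = 408 ≡ 1 (mod 37)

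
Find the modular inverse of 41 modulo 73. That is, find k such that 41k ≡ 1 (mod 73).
57

Using Extended Euclidean Algorithm:
gcd(41, 73) = 1
Bezout coefficients: 41 × -16 + 73 × 9 = 1
So 41 × -16 ≡ 1 (mod 73)
The inverse is -16 mod 73 = 57
Verification: 41 × 57 = 2337 = 32 × 73 + 1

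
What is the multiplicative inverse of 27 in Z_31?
23

Using Extended Euclidean Algorithm:
gcd(27, 31) = 1
Bezout coefficients: 27 × -8 + 31 × 7 = 1
So 27 × -8 ≡ 1 (mod 31)
The inverse is -8 mod 31 = 23
Verification: 27 × 23 = 621 = 20 × 31 + 1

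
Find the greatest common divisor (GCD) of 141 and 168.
3

Using the Euclidean algorithm:
141 = 0 × 168 + 141
168 = 1 × 141 + 27
141 = 5 × 27 + 6
27 = 4 × 6 + 3
6 = 2 × 3 + 0

GCD(141, 168) = 3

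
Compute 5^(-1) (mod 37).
5^(-1) ≡ 15 (mod 37). Verification: 5 × 15 = 75 ≡ 1 (mod 37)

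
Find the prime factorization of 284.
2^2 × 71

Divide by primes starting from smallest:
284 ÷ 2 = 142
142 ÷ 2 = 71
71 ÷ 71 = 1

284 = 2^2 × 71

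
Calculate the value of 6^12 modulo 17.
Using repeated squaring. 12 = 8 + 4 (binary 1100). Repeated squaring mod 17: 6^1 ≡ 6; 6^2 ≡ 6² = 36 ≡ 2; 6^4 ≡ 2² = 4 ≡ 4; 6^8 ≡ 4² = 16 ≡ 16. Multiply: 6^12 = 6^8 × 6^4 ≡ 16 × 4 (mod 17): 16 × 4 = 64 ≡ 13. So 6^12 ≡ 13 (mod 17).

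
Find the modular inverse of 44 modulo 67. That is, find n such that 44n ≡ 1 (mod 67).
32

Using Extended Euclidean Algorithm:
gcd(44, 67) = 1
Bezout coefficients: 44 × 32 + 67 × -21 = 1
So 44 × 32 ≡ 1 (mod 67)
The inverse is 32 mod 67 = 32
Verification: 44 × 32 = 1408 = 21 × 67 + 1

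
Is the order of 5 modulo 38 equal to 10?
No, the actual order is 9, not 10.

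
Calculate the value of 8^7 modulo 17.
7 = 4 + 2 + 1 (binary 111). Repeated squaring mod 17: 8^1 ≡ 8; 8^2 ≡ 8² = 64 ≡ 13; 8^4 ≡ 13² = 169 ≡ 16. Multiply: 8^7 = 8^4 × 8^2 × 8^1 ≡ 16 × 13 × 8 (mod 17): 16 × 13 = 208 ≡ 4; 4 × 8 = 32 ≡ 15. So 8^7 ≡ 15 (mod 17).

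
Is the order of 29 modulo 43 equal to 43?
No, the actual order is 42, not 43.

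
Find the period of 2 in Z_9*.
Powers of 2 mod 9: 2^1≡2, 2^2≡4, 2^3≡8, 2^4≡7, 2^5≡5, 2^6≡1. Order = 6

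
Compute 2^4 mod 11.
4 = 4 (binary 100). Repeated squaring mod 11: 2^1 ≡ 2; 2^2 ≡ 2² = 4 ≡ 4; 2^4 ≡ 4² = 16 ≡ 5. So 2^4 ≡ 5 (mod 11).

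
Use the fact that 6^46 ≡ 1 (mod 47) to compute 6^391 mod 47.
By Fermat: 6^{46} ≡ 1 (mod 47). 391 ≡ 23 (mod 46). So 6^{391} ≡ 6^{23} ≡ 1 (mod 47)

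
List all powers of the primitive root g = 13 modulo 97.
g^1, g^2, ..., g^{96} mod 97: {13, 72, 63, 43, 74, 89, 90, 6, 78, 44, 87, 64, 56, 49, 55, 36, 80, 70, 37, 93, 45, 3, 39, 22, 92, 32, 28, 73, 76, 18, 40, 35, 67, 95, 71, 50, 68, 11, 46, 16, 14, 85, 38, 9, 20, 66, 82, 96, 84, 25, 34, 54, 23, 8, 7, 91, 19, 53, 10, 33, 41, 48, 42, 61, 17, 27, 60, 4, 52, 94, 58, 75, 5, 65, 69, 24, 21, 79, 57, 62, 30, 2, 26, 47, 29, 86, 51, 81, 83, 12, 59, 88, 77, 31, 15, 1}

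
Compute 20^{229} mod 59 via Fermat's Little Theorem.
27

By Fermat's Little Theorem, a^(p-1) ≡ 1 (mod p) for prime p and gcd(a, p) = 1
Here p = 59, so 20^58 ≡ 1 (mod 59)
We can reduce the exponent: 229 mod 58 = 55
So 20^229 ≡ 20^55 (mod 59)
Computing: 20^55 mod 59 = 27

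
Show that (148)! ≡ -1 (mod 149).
(148)! mod 149 = 148. Since this equals -1 (mod 149), Wilson confirms 149 is prime.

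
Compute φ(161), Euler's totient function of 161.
132

Prime factorization: 161 = 7 × 23
Using the formula φ(n) = n × Π(1 - 1/p) for each prime factor p:
φ(161) = 161 × (1 - 1/7) × (1 - 1/23)
φ(161) = 132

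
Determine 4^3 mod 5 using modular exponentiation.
3 = 2 + 1 (binary 11). Repeated squaring mod 5: 4^1 ≡ 4; 4^2 ≡ 4² = 16 ≡ 1. Multiply: 4^3 = 4^2 × 4^1 ≡ 1 × 4 (mod 5): 1 × 4 = 4 ≡ 4. So 4^3 ≡ 4 (mod 5).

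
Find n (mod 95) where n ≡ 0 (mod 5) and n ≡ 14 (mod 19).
M = 5 × 19 = 95. M₁ = 19, y₁ ≡ 4 (mod 5). M₂ = 5, y₂ ≡ 4 (mod 19). n = 0×19×4 + 14×5×4 ≡ 90 (mod 95)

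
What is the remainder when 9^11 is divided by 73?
Using repeated squaring. 11 = 8 + 2 + 1 (binary 1011). Repeated squaring mod 73: 9^1 ≡ 9; 9^2 ≡ 9² = 81 ≡ 8; 9^4 ≡ 8² = 64 ≡ 64; 9^8 ≡ 64² = 4096 ≡ 8. Multiply: 9^11 = 9^8 × 9^2 × 9^1 ≡ 8 × 8 × 9 (mod 73): 8 × 8 = 64 ≡ 64; 64 × 9 = 576 ≡ 65. So 9^11 ≡ 65 (mod 73).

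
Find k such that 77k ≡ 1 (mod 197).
77^(-1) ≡ 87 (mod 197). Verification: 77 × 87 = 6699 ≡ 1 (mod 197)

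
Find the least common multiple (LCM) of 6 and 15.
30

First find GCD(6, 15) using the Euclidean algorithm:
6 = 0 × 15 + 6
15 = 2 × 6 + 3
6 = 2 × 3 + 0
GCD(6, 15) = 3

LCM formula: LCM(a, b) = (a × b) / GCD(a, b)
LCM(6, 15) = (6 × 15) / 3
LCM(6, 15) = 90 / 3
LCM(6, 15) = 30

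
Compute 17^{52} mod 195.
61

Using successive squaring:
Binary expansion of 52: 110100
Powers of 17 mod 195 (each is the square of the previous):
  17^1 ≡ 17 (mod 195)
  17^2 ≡ 17² = 289 ≡ 94 (mod 195)
  17^4 ≡ 94² = 8836 ≡ 61 (mod 195)
  17^8 ≡ 61² = 3721 ≡ 16 (mod 195)
  17^16 ≡ 16² = 256 ≡ 61 (mod 195)
  17^32 ≡ 61² = 3721 ≡ 16 (mod 195)
52 = 32 + 16 + 4, so 17^52 = 17^32 × 17^16 × 17^4 ≡ 16 × 61 × 61 (mod 195)
Multiplying step by step:
  16 × 61 = 976 ≡ 1 (mod 195)
  1 × 61 = 61 ≡ 61 (mod 195)
Result: 17^52 ≡ 61 (mod 195)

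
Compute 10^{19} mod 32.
0

Using successive squaring:
Binary expansion of 19: 10011
Powers of 10 mod 32 (each is the square of the previous):
  10^1 ≡ 10 (mod 32)
  10^2 ≡ 10² = 100 ≡ 4 (mod 32)
  10^4 ≡ 4² = 16 ≡ 16 (mod 32)
  10^8 ≡ 16² = 256 ≡ 0 (mod 32)
  10^16 ≡ 0² = 0 ≡ 0 (mod 32)
19 = 16 + 2 + 1, so 10^19 = 10^16 × 10^2 × 10^1 ≡ 0 × 4 × 10 (mod 32)
Multiplying step by step:
  0 × 4 = 0 ≡ 0 (mod 32)
  0 × 10 = 0 ≡ 0 (mod 32)
Result: 10^19 ≡ 0 (mod 32)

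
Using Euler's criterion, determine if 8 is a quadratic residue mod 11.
By Euler's criterion: 8^{5} ≡ 10 (mod 11). Since this equals -1 (≡ 10), 8 is not a QR.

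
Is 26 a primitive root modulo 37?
p - 1 = 36 has prime divisors 2, 3. Check 26^(36/q) mod 37 for each: 26^(36/2) = 26^18 ≡ 1, 26^(36/3) = 26^12 ≡ 1 (mod 37). Since 26^18 ≡ 1 (mod 37), the order of 26 divides 18 (in fact the order is 3) ≠ 36, so it is not a primitive root.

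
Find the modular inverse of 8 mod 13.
8^(-1) ≡ 5 (mod 13). Verification: 8 × 5 = 40 ≡ 1 (mod 13)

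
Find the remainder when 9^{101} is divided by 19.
By Fermat: 9^{18} ≡ 1 (mod 19). 101 = 5×18 + 11. So 9^{101} ≡ 9^{11} ≡ 5 (mod 19)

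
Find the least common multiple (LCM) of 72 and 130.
4680

First find GCD(72, 130) using the Euclidean algorithm:
72 = 0 × 130 + 72
130 = 1 × 72 + 58
72 = 1 × 58 + 14
58 = 4 × 14 + 2
14 = 7 × 2 + 0
GCD(72, 130) = 2

LCM formula: LCM(a, b) = (a × b) / GCD(a, b)
LCM(72, 130) = (72 × 130) / 2
LCM(72, 130) = 9360 / 2
LCM(72, 130) = 4680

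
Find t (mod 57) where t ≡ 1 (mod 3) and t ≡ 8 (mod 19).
M = 3 × 19 = 57. M₁ = 19, y₁ ≡ 1 (mod 3). M₂ = 3, y₂ ≡ 13 (mod 19). t = 1×19×1 + 8×3×13 ≡ 46 (mod 57)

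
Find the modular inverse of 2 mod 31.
2^(-1) ≡ 16 (mod 31). Verification: 2 × 16 = 32 ≡ 1 (mod 31)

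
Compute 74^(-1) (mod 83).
74^(-1) ≡ 46 (mod 83). Verification: 74 × 46 = 3404 ≡ 1 (mod 83)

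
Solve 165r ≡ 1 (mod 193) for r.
165^(-1) ≡ 62 (mod 193). Verification: 165 × 62 = 10230 ≡ 1 (mod 193)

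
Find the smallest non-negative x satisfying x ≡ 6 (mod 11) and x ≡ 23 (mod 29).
M = 11 × 29 = 319. M₁ = 29, y₁ ≡ 8 (mod 11). M₂ = 11, y₂ ≡ 8 (mod 29). x = 6×29×8 + 23×11×8 ≡ 226 (mod 319)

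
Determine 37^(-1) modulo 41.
37^(-1) ≡ 10 (mod 41). Verification: 37 × 10 = 370 ≡ 1 (mod 41)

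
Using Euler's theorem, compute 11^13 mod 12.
By Euler: 11^{4} ≡ 1 (mod 12) since gcd(11, 12) = 1. 13 = 3×4 + 1. So 11^{13} ≡ 11^{1} ≡ 11 (mod 12)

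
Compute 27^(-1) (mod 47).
27^(-1) ≡ 7 (mod 47). Verification: 27 × 7 = 189 ≡ 1 (mod 47)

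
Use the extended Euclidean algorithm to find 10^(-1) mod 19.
Extended GCD: 10(2) + 19(-1) = 1. So 10^(-1) ≡ 2 ≡ 2 (mod 19). Verify: 10 × 2 = 20 ≡ 1 (mod 19)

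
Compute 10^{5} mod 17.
6

Using successive squaring:
Binary expansion of 5: 101
Powers of 10 mod 17 (each is the square of the previous):
  10^1 ≡ 10 (mod 17)
  10^2 ≡ 10² = 100 ≡ 15 (mod 17)
  10^4 ≡ 15² = 225 ≡ 4 (mod 17)
5 = 4 + 1, so 10^5 = 10^4 × 10^1 ≡ 4 × 10 (mod 17)
Multiplying step by step:
  4 × 10 = 40 ≡ 6 (mod 17)
Result: 10^5 ≡ 6 (mod 17)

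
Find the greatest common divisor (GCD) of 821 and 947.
1

Using the Euclidean algorithm:
821 = 0 × 947 + 821
947 = 1 × 821 + 126
821 = 6 × 126 + 65
126 = 1 × 65 + 61
65 = 1 × 61 + 4
61 = 15 × 4 + 1
4 = 4 × 1 + 0

GCD(821, 947) = 1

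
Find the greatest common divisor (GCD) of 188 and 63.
1

Using the Euclidean algorithm:
188 = 2 × 63 + 62
63 = 1 × 62 + 1
62 = 62 × 1 + 0

GCD(188, 63) = 1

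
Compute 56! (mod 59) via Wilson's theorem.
(58)! = (56)! × (57) × (58) ≡ -1 (mod 59). So (56)! ≡ -1 × [(58)(57)]^(-1) ≡ 29 (mod 59)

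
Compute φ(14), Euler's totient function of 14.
6

Prime factorization: 14 = 2 × 7
Using the formula φ(n) = n × Π(1 - 1/p) for each prime factor p:
φ(14) = 14 × (1 - 1/2) × (1 - 1/7)
φ(14) = 6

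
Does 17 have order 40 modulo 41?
p - 1 = 40 has prime divisors 2, 5. Check 17^(40/q) mod 41 for each: 17^(40/2) = 17^20 ≡ 40, 17^(40/5) = 17^8 ≡ 16 (mod 41). None of these is 1, so 17 has order 40 = φ(41), so it is a primitive root mod 41.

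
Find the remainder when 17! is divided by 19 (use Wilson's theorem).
(18)! = (17)! × (18) ≡ -1 (mod 19). So (17)! ≡ -1 × (18)^(-1) ≡ (-1)×(-1) = 1 (mod 19)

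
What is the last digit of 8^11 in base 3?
Using Fermat: 8^{2} ≡ 1 (mod 3). 11 ≡ 1 (mod 2). So 8^{11} ≡ 8^{1} ≡ 2 (mod 3)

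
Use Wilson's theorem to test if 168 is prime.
(167)! mod 168 = 0. Since 0 ≢ -1 (mod 168), 168 is not prime.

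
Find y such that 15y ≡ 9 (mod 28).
23

Since gcd(15, 28) = 1 divides 9, a solution exists.
Multiply both sides by the inverse of 15 mod 28:
  15^(-1) mod 28 = 15
  x ≡ 15 × 9 ≡ 135 ≡ 23 (mod 28)
Verification: 15 × 23 = 345 = 12 × 28 + 9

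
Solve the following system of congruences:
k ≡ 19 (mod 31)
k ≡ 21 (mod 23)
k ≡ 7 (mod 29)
1631

Using the Chinese Remainder Theorem:
M = product of moduli = 20677
For equation 1: M_1 = 667, 667 ≡ 16 (mod 31), inverse of 667 mod 31 is 2 (check: 16 × 2 = 32 ≡ 1 (mod 31))
For equation 2: M_2 = 899, 899 ≡ 2 (mod 23), inverse of 899 mod 23 is 12 (check: 2 × 12 = 24 ≡ 1 (mod 23))
For equation 3: M_3 = 713, 713 ≡ 17 (mod 29), inverse of 713 mod 29 is 12 (check: 17 × 12 = 204 ≡ 1 (mod 29))
Combine: k ≡ Σ r_i×M_i×(M_i⁻¹ mod m_i) = 19×667×2 + 21×899×12 + 7×713×12 = 25346 + 226548 + 59892 = 311786
311786 mod 20677 = 1631
k ≡ 1631 (mod 20677)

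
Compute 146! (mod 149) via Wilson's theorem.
(148)! = (146)! × (147) × (148) ≡ -1 (mod 149). So (146)! ≡ -1 × [(148)(147)]^(-1) ≡ 74 (mod 149)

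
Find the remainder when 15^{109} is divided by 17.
By Fermat: 15^{16} ≡ 1 (mod 17). 109 = 6×16 + 13. So 15^{109} ≡ 15^{13} ≡ 2 (mod 17)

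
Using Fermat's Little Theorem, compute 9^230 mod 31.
By Fermat: 9^{30} ≡ 1 (mod 31). 230 ≡ 20 (mod 30). So 9^{230} ≡ 9^{20} ≡ 25 (mod 31)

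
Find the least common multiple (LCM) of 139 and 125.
17375

First find GCD(139, 125) using the Euclidean algorithm:
139 = 1 × 125 + 14
125 = 8 × 14 + 13
14 = 1 × 13 + 1
13 = 13 × 1 + 0
GCD(139, 125) = 1

LCM formula: LCM(a, b) = (a × b) / GCD(a, b)
LCM(139, 125) = (139 × 125) / 1
LCM(139, 125) = 17375 / 1
LCM(139, 125) = 17375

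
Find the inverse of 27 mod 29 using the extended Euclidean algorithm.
Extended GCD: 27(14) + 29(-13) = 1. So 27^(-1) ≡ 14 ≡ 14 (mod 29). Verify: 27 × 14 = 378 ≡ 1 (mod 29)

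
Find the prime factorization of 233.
233

Divide by primes starting from smallest:
233 ÷ 233 = 1

233 = 233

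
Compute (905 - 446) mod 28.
11

(905 - 446) = 459
459 mod 28 = 11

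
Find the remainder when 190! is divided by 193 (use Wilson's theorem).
(192)! = (190)! × (191) × (192) ≡ -1 (mod 193). So (190)! ≡ -1 × [(192)(191)]^(-1) ≡ 96 (mod 193)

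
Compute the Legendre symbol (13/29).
(13/29) = 13^{14} mod 29 = 1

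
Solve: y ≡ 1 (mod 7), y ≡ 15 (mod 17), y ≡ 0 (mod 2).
M = 7 × 17 × 2 = 238. M₁ = 34, y₁ ≡ 6 (mod 7). M₂ = 14, y₂ ≡ 11 (mod 17). M₃ = 119, y₃ ≡ 1 (mod 2). y = 1×34×6 + 15×14×11 + 0×119×1 ≡ 134 (mod 238)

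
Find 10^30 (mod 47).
Using repeated squaring. 30 = 16 + 8 + 4 + 2 (binary 11110). Repeated squaring mod 47: 10^1 ≡ 10; 10^2 ≡ 10² = 100 ≡ 6; 10^4 ≡ 6² = 36 ≡ 36; 10^8 ≡ 36² = 1296 ≡ 27; 10^16 ≡ 27² = 729 ≡ 24. Multiply: 10^30 = 10^16 × 10^8 × 10^4 × 10^2 ≡ 24 × 27 × 36 × 6 (mod 47): 24 × 27 = 648 ≡ 37; 37 × 36 = 1332 ≡ 16; 16 × 6 = 96 ≡ 2. So 10^30 ≡ 2 (mod 47).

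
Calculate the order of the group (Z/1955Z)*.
1408

Prime factorization: 1955 = 5 × 17 × 23
Using the formula φ(n) = n × Π(1 - 1/p) for each prime factor p:
φ(1955) = 1955 × (1 - 1/5) × (1 - 1/17) × (1 - 1/23)
φ(1955) = 1408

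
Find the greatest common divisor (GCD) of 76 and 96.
4

Using the Euclidean algorithm:
76 = 0 × 96 + 76
96 = 1 × 76 + 20
76 = 3 × 20 + 16
20 = 1 × 16 + 4
16 = 4 × 4 + 0

GCD(76, 96) = 4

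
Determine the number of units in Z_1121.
1044

Prime factorization: 1121 = 19 × 59
Using the formula φ(n) = n × Π(1 - 1/p) for each prime factor p:
φ(1121) = 1121 × (1 - 1/19) × (1 - 1/59)
φ(1121) = 1044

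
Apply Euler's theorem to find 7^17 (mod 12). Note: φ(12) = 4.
By Euler: 7^{4} ≡ 1 (mod 12) since gcd(7, 12) = 1. 17 = 4×4 + 1. So 7^{17} ≡ 7^{1} ≡ 7 (mod 12)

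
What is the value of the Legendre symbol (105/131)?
(105/131) = 105^{65} mod 131 = 1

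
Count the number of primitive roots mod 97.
Number of primitive roots mod 97 = φ(96) = 32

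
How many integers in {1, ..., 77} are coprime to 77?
60

Prime factorization: 77 = 7 × 11
Using the formula φ(n) = n × Π(1 - 1/p) for each prime factor p:
φ(77) = 77 × (1 - 1/7) × (1 - 1/11)
φ(77) = 60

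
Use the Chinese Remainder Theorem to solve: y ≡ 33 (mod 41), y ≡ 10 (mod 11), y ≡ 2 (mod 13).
197

Using the Chinese Remainder Theorem:
M = product of moduli = 5863
For equation 1: M_1 = 143, 143 ≡ 20 (mod 41), inverse of 143 mod 41 is 39 (check: 20 × 39 = 780 ≡ 1 (mod 41))
For equation 2: M_2 = 533, 533 ≡ 5 (mod 11), inverse of 533 mod 11 is 9 (check: 5 × 9 = 45 ≡ 1 (mod 11))
For equation 3: M_3 = 451, 451 ≡ 9 (mod 13), inverse of 451 mod 13 is 3 (check: 9 × 3 = 27 ≡ 1 (mod 13))
Combine: y ≡ Σ r_i×M_i×(M_i⁻¹ mod m_i) = 33×143×39 + 10×533×9 + 2×451×3 = 184041 + 47970 + 2706 = 234717
234717 mod 5863 = 197
y ≡ 197 (mod 5863)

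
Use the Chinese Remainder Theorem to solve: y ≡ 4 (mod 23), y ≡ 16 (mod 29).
625

Using the Chinese Remainder Theorem:
M = product of moduli = 667
For equation 1: M_1 = 29, 29 ≡ 6 (mod 23), inverse of 29 mod 23 is 4 (check: 6 × 4 = 24 ≡ 1 (mod 23))
For equation 2: M_2 = 23, 23 ≡ 23 (mod 29), inverse of 23 mod 29 is 24 (check: 23 × 24 = 552 ≡ 1 (mod 29))
Combine: y ≡ Σ r_i×M_i×(M_i⁻¹ mod m_i) = 4×29×4 + 16×23×24 = 464 + 8832 = 9296
9296 mod 667 = 625
y ≡ 625 (mod 667)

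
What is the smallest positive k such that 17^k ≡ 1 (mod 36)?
Powers of 17 mod 36: 17^1≡17, 17^2≡1. Order = 2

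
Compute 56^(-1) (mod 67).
56^(-1) ≡ 6 (mod 67). Verification: 56 × 6 = 336 ≡ 1 (mod 67)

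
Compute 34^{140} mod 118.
74

Using successive squaring:
Binary expansion of 140: 10001100
Powers of 34 mod 118 (each is the square of the previous):
  34^1 ≡ 34 (mod 118)
  34^2 ≡ 34² = 1156 ≡ 94 (mod 118)
  34^4 ≡ 94² = 8836 ≡ 104 (mod 118)
  34^8 ≡ 104² = 10816 ≡ 78 (mod 118)
  34^16 ≡ 78² = 6084 ≡ 66 (mod 118)
  34^32 ≡ 66² = 4356 ≡ 108 (mod 118)
  34^64 ≡ 108² = 11664 ≡ 100 (mod 118)
  34^128 ≡ 100² = 10000 ≡ 88 (mod 118)
140 = 128 + 8 + 4, so 34^140 = 34^128 × 34^8 × 34^4 ≡ 88 × 78 × 104 (mod 118)
Multiplying step by step:
  88 × 78 = 6864 ≡ 20 (mod 118)
  20 × 104 = 2080 ≡ 74 (mod 118)
Result: 34^140 ≡ 74 (mod 118)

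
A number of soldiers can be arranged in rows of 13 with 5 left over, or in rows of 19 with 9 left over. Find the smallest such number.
M = 13 × 19 = 247. M₁ = 19, y₁ ≡ 11 (mod 13). M₂ = 13, y₂ ≡ 3 (mod 19). z = 5×19×11 + 9×13×3 ≡ 161 (mod 247). The smallest positive such number is 161.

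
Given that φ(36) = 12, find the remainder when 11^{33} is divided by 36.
By Euler: 11^{12} ≡ 1 (mod 36) since gcd(11, 36) = 1. 33 = 2×12 + 9. So 11^{33} ≡ 11^{9} ≡ 35 (mod 36)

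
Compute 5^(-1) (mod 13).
5^(-1) ≡ 8 (mod 13). Verification: 5 × 8 = 40 ≡ 1 (mod 13)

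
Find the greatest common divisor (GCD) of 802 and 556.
2

Using the Euclidean algorithm:
802 = 1 × 556 + 246
556 = 2 × 246 + 64
246 = 3 × 64 + 54
64 = 1 × 54 + 10
54 = 5 × 10 + 4
10 = 2 × 4 + 2
4 = 2 × 2 + 0

GCD(802, 556) = 2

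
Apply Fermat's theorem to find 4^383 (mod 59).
By Fermat: 4^{58} ≡ 1 (mod 59). 383 = 6×58 + 35. So 4^{383} ≡ 4^{35} ≡ 25 (mod 59)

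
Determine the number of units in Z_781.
700

Prime factorization: 781 = 11 × 71
Using the formula φ(n) = n × Π(1 - 1/p) for each prime factor p:
φ(781) = 781 × (1 - 1/11) × (1 - 1/71)
φ(781) = 700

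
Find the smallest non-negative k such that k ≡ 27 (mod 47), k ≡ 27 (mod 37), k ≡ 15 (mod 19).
24373

Using the Chinese Remainder Theorem:
M = product of moduli = 33041
For equation 1: M_1 = 703, 703 ≡ 45 (mod 47), inverse of 703 mod 47 is 23 (check: 45 × 23 = 1035 ≡ 1 (mod 47))
For equation 2: M_2 = 893, 893 ≡ 5 (mod 37), inverse of 893 mod 37 is 15 (check: 5 × 15 = 75 ≡ 1 (mod 37))
For equation 3: M_3 = 1739, 1739 ≡ 10 (mod 19), inverse of 1739 mod 19 is 2 (check: 10 × 2 = 20 ≡ 1 (mod 19))
Combine: k ≡ Σ r_i×M_i×(M_i⁻¹ mod m_i) = 27×703×23 + 27×893×15 + 15×1739×2 = 436563 + 361665 + 52170 = 850398
850398 mod 33041 = 24373
k ≡ 24373 (mod 33041)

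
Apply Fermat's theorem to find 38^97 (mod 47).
By Fermat: 38^{46} ≡ 1 (mod 47). 97 = 2×46 + 5. So 38^{97} ≡ 38^{5} ≡ 30 (mod 47)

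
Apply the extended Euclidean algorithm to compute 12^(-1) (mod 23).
Extended GCD: 12(2) + 23(-1) = 1. So 12^(-1) ≡ 2 ≡ 2 (mod 23). Verify: 12 × 2 = 24 ≡ 1 (mod 23)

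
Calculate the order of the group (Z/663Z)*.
384

Prime factorization: 663 = 3 × 13 × 17
Using the formula φ(n) = n × Π(1 - 1/p) for each prime factor p:
φ(663) = 663 × (1 - 1/3) × (1 - 1/13) × (1 - 1/17)
φ(663) = 384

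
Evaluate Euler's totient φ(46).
22

Prime factorization: 46 = 2 × 23
Using the formula φ(n) = n × Π(1 - 1/p) for each prime factor p:
φ(46) = 46 × (1 - 1/2) × (1 - 1/23)
φ(46) = 22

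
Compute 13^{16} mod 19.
9

Using successive squaring:
Binary expansion of 16: 10000
Powers of 13 mod 19 (each is the square of the previous):
  13^1 ≡ 13 (mod 19)
  13^2 ≡ 13² = 169 ≡ 17 (mod 19)
  13^4 ≡ 17² = 289 ≡ 4 (mod 19)
  13^8 ≡ 4² = 16 ≡ 16 (mod 19)
  13^16 ≡ 16² = 256 ≡ 9 (mod 19)
16 is a power of 2, so 13^16 is the last square: ≡ 9 (mod 19)
Result: 13^16 ≡ 9 (mod 19)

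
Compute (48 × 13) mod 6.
0

(48 × 13) = 624
624 mod 6 = 0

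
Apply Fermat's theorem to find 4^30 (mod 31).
By Fermat's Little Theorem, 4^{30} ≡ 1 (mod 31) since 31 is prime and gcd(4, 31) = 1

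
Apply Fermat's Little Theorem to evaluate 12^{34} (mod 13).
1

By Fermat's Little Theorem, a^(p-1) ≡ 1 (mod p) for prime p and gcd(a, p) = 1
Here p = 13, so 12^12 ≡ 1 (mod 13)
We can reduce the exponent: 34 mod 12 = 10
So 12^34 ≡ 12^10 (mod 13)
Computing: 12^10 mod 13 = 1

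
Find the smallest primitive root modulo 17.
p - 1 = 16 has prime divisors 2. h is a primitive root mod 17 iff h^(16/q) ≢ 1 (mod 17) for each such q.
h = 2: 2^8 ≡ 1 (mod 17); 2^8 ≡ 1, so not a primitive root.
h = 3: 3^8 ≡ 16 (mod 17); none is 1, so 3 has order 16 and is a primitive root.
The smallest primitive root mod 17 is g = 3.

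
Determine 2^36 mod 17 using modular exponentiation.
Using Fermat: 2^{16} ≡ 1 (mod 17). 36 ≡ 4 (mod 16). So 2^{36} ≡ 2^{4} ≡ 16 (mod 17)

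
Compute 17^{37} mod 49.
3

Using successive squaring:
Binary expansion of 37: 100101
Powers of 17 mod 49 (each is the square of the previous):
  17^1 ≡ 17 (mod 49)
  17^2 ≡ 17² = 289 ≡ 44 (mod 49)
  17^4 ≡ 44² = 1936 ≡ 25 (mod 49)
  17^8 ≡ 25² = 625 ≡ 37 (mod 49)
  17^16 ≡ 37² = 1369 ≡ 46 (mod 49)
  17^32 ≡ 46² = 2116 ≡ 9 (mod 49)
37 = 32 + 4 + 1, so 17^37 = 17^32 × 17^4 × 17^1 ≡ 9 × 25 × 17 (mod 49)
Multiplying step by step:
  9 × 25 = 225 ≡ 29 (mod 49)
  29 × 17 = 493 ≡ 3 (mod 49)
Result: 17^37 ≡ 3 (mod 49)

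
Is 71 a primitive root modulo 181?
p - 1 = 180 has prime divisors 2, 3, 5. Check 71^(180/q) mod 181 for each: 71^(180/2) = 71^90 ≡ 180, 71^(180/3) = 71^60 ≡ 1, 71^(180/5) = 71^36 ≡ 135 (mod 181). Since 71^60 ≡ 1 (mod 181), the order of 71 divides 60 (in fact the order is 60) ≠ 180, so it is not a primitive root.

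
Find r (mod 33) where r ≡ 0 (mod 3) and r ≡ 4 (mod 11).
M = 3 × 11 = 33. M₁ = 11, y₁ ≡ 2 (mod 3). M₂ = 3, y₂ ≡ 4 (mod 11). r = 0×11×2 + 4×3×4 ≡ 15 (mod 33)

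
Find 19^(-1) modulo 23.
17

Using Extended Euclidean Algorithm:
gcd(19, 23) = 1
Bezout coefficients: 19 × -6 + 23 × 5 = 1
So 19 × -6 ≡ 1 (mod 23)
The inverse is -6 mod 23 = 17
Verification: 19 × 17 = 323 = 14 × 23 + 1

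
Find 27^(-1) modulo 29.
14

Using Extended Euclidean Algorithm:
gcd(27, 29) = 1
Bezout coefficients: 27 × 14 + 29 × -13 = 1
So 27 × 14 ≡ 1 (mod 29)
The inverse is 14 mod 29 = 14
Verification: 27 × 14 = 378 = 13 × 29 + 1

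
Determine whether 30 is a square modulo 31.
By Euler's criterion: 30^{15} ≡ 30 (mod 31). Since this equals -1 (≡ 30), 30 is not a QR.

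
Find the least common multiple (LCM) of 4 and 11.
44

First find GCD(4, 11) using the Euclidean algorithm:
4 = 0 × 11 + 4
11 = 2 × 4 + 3
4 = 1 × 3 + 1
3 = 3 × 1 + 0
GCD(4, 11) = 1

LCM formula: LCM(a, b) = (a × b) / GCD(a, b)
LCM(4, 11) = (4 × 11) / 1
LCM(4, 11) = 44 / 1
LCM(4, 11) = 44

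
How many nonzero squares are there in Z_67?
For prime 67, there are (p-1)/2 = (67-1)/2 = 33 quadratic residues (excluding 0).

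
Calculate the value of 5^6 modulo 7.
6 = 4 + 2 (binary 110). Repeated squaring mod 7: 5^1 ≡ 5; 5^2 ≡ 5² = 25 ≡ 4; 5^4 ≡ 4² = 16 ≡ 2. Multiply: 5^6 = 5^4 × 5^2 ≡ 2 × 4 (mod 7): 2 × 4 = 8 ≡ 1. So 5^6 ≡ 1 (mod 7).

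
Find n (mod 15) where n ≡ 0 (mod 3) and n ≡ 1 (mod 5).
M = 3 × 5 = 15. M₁ = 5, y₁ ≡ 2 (mod 3). M₂ = 3, y₂ ≡ 2 (mod 5). n = 0×5×2 + 1×3×2 ≡ 6 (mod 15)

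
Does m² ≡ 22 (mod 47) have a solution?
By Euler's criterion: 22^{23} ≡ 46 (mod 47). Since this equals -1 (≡ 46), 22 is not a QR.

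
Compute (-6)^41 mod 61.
Using repeated squaring. (-6) ≡ 55 (mod 61). 41 = 32 + 8 + 1 (binary 101001). Repeated squaring mod 61: 55^1 ≡ 55; 55^2 ≡ 55² = 3025 ≡ 36; 55^4 ≡ 36² = 1296 ≡ 15; 55^8 ≡ 15² = 225 ≡ 42; 55^16 ≡ 42² = 1764 ≡ 56; 55^32 ≡ 56² = 3136 ≡ 25. Multiply: (-6)^41 ≡ 55^32 × 55^8 × 55^1 ≡ 25 × 42 × 55 (mod 61): 25 × 42 = 1050 ≡ 13; 13 × 55 = 715 ≡ 44. So (-6)^41 ≡ 44 (mod 61).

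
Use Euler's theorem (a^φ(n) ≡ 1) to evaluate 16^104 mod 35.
By Euler: 16^{24} ≡ 1 (mod 35) since gcd(16, 35) = 1. 104 = 4×24 + 8. So 16^{104} ≡ 16^{8} ≡ 11 (mod 35)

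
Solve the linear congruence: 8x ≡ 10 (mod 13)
11

Since gcd(8, 13) = 1 divides 10, a solution exists.
Multiply both sides by the inverse of 8 mod 13:
  8^(-1) mod 13 = 5
  x ≡ 5 × 10 ≡ 50 ≡ 11 (mod 13)
Verification: 8 × 11 = 88 = 6 × 13 + 10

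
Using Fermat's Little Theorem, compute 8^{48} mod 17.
1

By Fermat's Little Theorem, a^(p-1) ≡ 1 (mod p) for prime p and gcd(a, p) = 1
Here p = 17, so 8^16 ≡ 1 (mod 17)
We can reduce the exponent: 48 mod 16 = 0
So 8^48 ≡ 8^0 (mod 17)
Computing: 8^0 mod 17 = 1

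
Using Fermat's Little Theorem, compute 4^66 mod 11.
By Fermat: 4^{10} ≡ 1 (mod 11). 66 = 6×10 + 6. So 4^{66} ≡ 4^{6} ≡ 4 (mod 11)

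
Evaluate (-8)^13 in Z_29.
Using repeated squaring. (-8) ≡ 21 (mod 29). 13 = 8 + 4 + 1 (binary 1101). Repeated squaring mod 29: 21^1 ≡ 21; 21^2 ≡ 21² = 441 ≡ 6; 21^4 ≡ 6² = 36 ≡ 7; 21^8 ≡ 7² = 49 ≡ 20. Multiply: (-8)^13 ≡ 21^8 × 21^4 × 21^1 ≡ 20 × 7 × 21 (mod 29): 20 × 7 = 140 ≡ 24; 24 × 21 = 504 ≡ 11. So (-8)^13 ≡ 11 (mod 29).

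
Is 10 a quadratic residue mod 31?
By Euler's criterion: 10^{15} ≡ 1 (mod 31). Since this equals 1, 10 is a QR.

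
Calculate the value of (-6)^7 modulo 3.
(-6) ≡ 0 (mod 3). 7 = 4 + 2 + 1 (binary 111). Repeated squaring mod 3: 0^1 ≡ 0; 0^2 ≡ 0² = 0 ≡ 0; 0^4 ≡ 0² = 0 ≡ 0. Multiply: (-6)^7 ≡ 0^4 × 0^2 × 0^1 ≡ 0 × 0 × 0 (mod 3): 0 × 0 = 0 ≡ 0; 0 × 0 = 0 ≡ 0. So (-6)^7 ≡ 0 (mod 3).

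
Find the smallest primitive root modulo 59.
p - 1 = 58 has prime divisors 2, 29. h is a primitive root mod 59 iff h^(58/q) ≢ 1 (mod 59) for each such q.
h = 2: 2^29 ≡ 58, 2^2 ≡ 4 (mod 59); none is 1, so 2 has order 58 and is a primitive root.
The smallest primitive root mod 59 is g = 2.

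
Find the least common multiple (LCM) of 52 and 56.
728

First find GCD(52, 56) using the Euclidean algorithm:
52 = 0 × 56 + 52
56 = 1 × 52 + 4
52 = 13 × 4 + 0
GCD(52, 56) = 4

LCM formula: LCM(a, b) = (a × b) / GCD(a, b)
LCM(52, 56) = (52 × 56) / 4
LCM(52, 56) = 2912 / 4
LCM(52, 56) = 728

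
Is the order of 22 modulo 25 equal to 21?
No, the actual order is 20, not 21.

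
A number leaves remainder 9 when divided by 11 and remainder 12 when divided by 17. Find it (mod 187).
M = 11 × 17 = 187. M₁ = 17, y₁ ≡ 2 (mod 11). M₂ = 11, y₂ ≡ 14 (mod 17). n = 9×17×2 + 12×11×14 ≡ 97 (mod 187)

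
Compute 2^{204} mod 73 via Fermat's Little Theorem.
64

By Fermat's Little Theorem, a^(p-1) ≡ 1 (mod p) for prime p and gcd(a, p) = 1
Here p = 73, so 2^72 ≡ 1 (mod 73)
We can reduce the exponent: 204 mod 72 = 60
So 2^204 ≡ 2^60 (mod 73)
Computing: 2^60 mod 73 = 64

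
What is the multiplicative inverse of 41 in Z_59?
36

Using Extended Euclidean Algorithm:
gcd(41, 59) = 1
Bezout coefficients: 41 × -23 + 59 × 16 = 1
So 41 × -23 ≡ 1 (mod 59)
The inverse is -23 mod 59 = 36
Verification: 41 × 36 = 1476 = 25 × 59 + 1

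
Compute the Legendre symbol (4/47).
(4/47) = 4^{23} mod 47 = 1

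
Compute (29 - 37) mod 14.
6

(29 - 37) = -8
-8 mod 14 = 6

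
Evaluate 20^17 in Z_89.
Using repeated squaring. 17 = 16 + 1 (binary 10001). Repeated squaring mod 89: 20^1 ≡ 20; 20^2 ≡ 20² = 400 ≡ 44; 20^4 ≡ 44² = 1936 ≡ 67; 20^8 ≡ 67² = 4489 ≡ 39; 20^16 ≡ 39² = 1521 ≡ 8. Multiply: 20^17 = 20^16 × 20^1 ≡ 8 × 20 (mod 89): 8 × 20 = 160 ≡ 71. So 20^17 ≡ 71 (mod 89).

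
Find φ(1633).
1540

Prime factorization: 1633 = 23 × 71
Using the formula φ(n) = n × Π(1 - 1/p) for each prime factor p:
φ(1633) = 1633 × (1 - 1/23) × (1 - 1/71)
φ(1633) = 1540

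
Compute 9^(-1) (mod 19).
9^(-1) ≡ 17 (mod 19). Verification: 9 × 17 = 153 ≡ 1 (mod 19)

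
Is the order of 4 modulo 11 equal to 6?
No, the actual order is 5, not 6.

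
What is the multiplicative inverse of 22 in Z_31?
24

Using Extended Euclidean Algorithm:
gcd(22, 31) = 1
Bezout coefficients: 22 × -7 + 31 × 5 = 1
So 22 × -7 ≡ 1 (mod 31)
The inverse is -7 mod 31 = 24
Verification: 22 × 24 = 528 = 17 × 31 + 1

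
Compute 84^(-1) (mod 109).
84^(-1) ≡ 61 (mod 109). Verification: 84 × 61 = 5124 ≡ 1 (mod 109)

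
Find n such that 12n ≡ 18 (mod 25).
14

Since gcd(12, 25) = 1 divides 18, a solution exists.
Multiply both sides by the inverse of 12 mod 25:
  12^(-1) mod 25 = 23
  x ≡ 23 × 18 ≡ 414 ≡ 14 (mod 25)
Verification: 12 × 14 = 168 = 6 × 25 + 18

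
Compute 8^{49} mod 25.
3

Using successive squaring:
Binary expansion of 49: 110001
Powers of 8 mod 25 (each is the square of the previous):
  8^1 ≡ 8 (mod 25)
  8^2 ≡ 8² = 64 ≡ 14 (mod 25)
  8^4 ≡ 14² = 196 ≡ 21 (mod 25)
  8^8 ≡ 21² = 441 ≡ 16 (mod 25)
  8^16 ≡ 16² = 256 ≡ 6 (mod 25)
  8^32 ≡ 6² = 36 ≡ 11 (mod 25)
49 = 32 + 16 + 1, so 8^49 = 8^32 × 8^16 × 8^1 ≡ 11 × 6 × 8 (mod 25)
Multiplying step by step:
  11 × 6 = 66 ≡ 16 (mod 25)
  16 × 8 = 128 ≡ 3 (mod 25)
Result: 8^49 ≡ 3 (mod 25)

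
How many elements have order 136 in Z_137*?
Number of primitive roots mod 137 = φ(136) = 64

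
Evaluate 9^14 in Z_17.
Using repeated squaring. 14 = 8 + 4 + 2 (binary 1110). Repeated squaring mod 17: 9^1 ≡ 9; 9^2 ≡ 9² = 81 ≡ 13; 9^4 ≡ 13² = 169 ≡ 16; 9^8 ≡ 16² = 256 ≡ 1. Multiply: 9^14 = 9^8 × 9^4 × 9^2 ≡ 1 × 16 × 13 (mod 17): 1 × 16 = 16 ≡ 16; 16 × 13 = 208 ≡ 4. So 9^14 ≡ 4 (mod 17).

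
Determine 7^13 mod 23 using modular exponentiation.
Using repeated squaring. 13 = 8 + 4 + 1 (binary 1101). Repeated squaring mod 23: 7^1 ≡ 7; 7^2 ≡ 7² = 49 ≡ 3; 7^4 ≡ 3² = 9 ≡ 9; 7^8 ≡ 9² = 81 ≡ 12. Multiply: 7^13 = 7^8 × 7^4 × 7^1 ≡ 12 × 9 × 7 (mod 23): 12 × 9 = 108 ≡ 16; 16 × 7 = 112 ≡ 20. So 7^13 ≡ 20 (mod 23).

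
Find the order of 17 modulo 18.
Powers of 17 mod 18: 17^1≡17, 17^2≡1. Order = 2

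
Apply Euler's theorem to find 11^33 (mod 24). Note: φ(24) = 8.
By Euler: 11^{8} ≡ 1 (mod 24) since gcd(11, 24) = 1. 33 = 4×8 + 1. So 11^{33} ≡ 11^{1} ≡ 11 (mod 24)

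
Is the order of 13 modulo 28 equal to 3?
No, the actual order is 2, not 3.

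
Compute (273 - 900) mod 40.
13

(273 - 900) = -627
-627 mod 40 = 13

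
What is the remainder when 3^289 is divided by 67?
Using Fermat: 3^{66} ≡ 1 (mod 67). 289 ≡ 25 (mod 66). So 3^{289} ≡ 3^{25} ≡ 27 (mod 67)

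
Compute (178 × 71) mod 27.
2

(178 × 71) = 12638
12638 mod 27 = 2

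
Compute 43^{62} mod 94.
89

Using successive squaring:
Binary expansion of 62: 111110
Powers of 43 mod 94 (each is the square of the previous):
  43^1 ≡ 43 (mod 94)
  43^2 ≡ 43² = 1849 ≡ 63 (mod 94)
  43^4 ≡ 63² = 3969 ≡ 21 (mod 94)
  43^8 ≡ 21² = 441 ≡ 65 (mod 94)
  43^16 ≡ 65² = 4225 ≡ 89 (mod 94)
  43^32 ≡ 89² = 7921 ≡ 25 (mod 94)
62 = 32 + 16 + 8 + 4 + 2, so 43^62 = 43^32 × 43^16 × 43^8 × 43^4 × 43^2 ≡ 25 × 89 × 65 × 21 × 63 (mod 94)
Multiplying step by step:
  25 × 89 = 2225 ≡ 63 (mod 94)
  63 × 65 = 4095 ≡ 53 (mod 94)
  53 × 21 = 1113 ≡ 79 (mod 94)
  79 × 63 = 4977 ≡ 89 (mod 94)
Result: 43^62 ≡ 89 (mod 94)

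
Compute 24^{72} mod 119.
50

Using successive squaring:
Binary expansion of 72: 1001000
Powers of 24 mod 119 (each is the square of the previous):
  24^1 ≡ 24 (mod 119)
  24^2 ≡ 24² = 576 ≡ 100 (mod 119)
  24^4 ≡ 100² = 10000 ≡ 4 (mod 119)
  24^8 ≡ 4² = 16 ≡ 16 (mod 119)
  24^16 ≡ 16² = 256 ≡ 18 (mod 119)
  24^32 ≡ 18² = 324 ≡ 86 (mod 119)
  24^64 ≡ 86² = 7396 ≡ 18 (mod 119)
72 = 64 + 8, so 24^72 = 24^64 × 24^8 ≡ 18 × 16 (mod 119)
Multiplying step by step:
  18 × 16 = 288 ≡ 50 (mod 119)
Result: 24^72 ≡ 50 (mod 119)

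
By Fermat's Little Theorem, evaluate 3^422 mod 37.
By Fermat: 3^{36} ≡ 1 (mod 37). 422 ≡ 26 (mod 36). So 3^{422} ≡ 3^{26} ≡ 12 (mod 37)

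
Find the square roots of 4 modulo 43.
The square roots of 4 mod 43 are 41 and 2. Verify: 41² = 1681 ≡ 4 (mod 43)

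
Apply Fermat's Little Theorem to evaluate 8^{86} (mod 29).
6

By Fermat's Little Theorem, a^(p-1) ≡ 1 (mod p) for prime p and gcd(a, p) = 1
Here p = 29, so 8^28 ≡ 1 (mod 29)
We can reduce the exponent: 86 mod 28 = 2
So 8^86 ≡ 8^2 (mod 29)
Computing: 8^2 mod 29 = 6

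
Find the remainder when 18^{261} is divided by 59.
By Fermat: 18^{58} ≡ 1 (mod 59). 261 = 4×58 + 29. So 18^{261} ≡ 18^{29} ≡ 58 (mod 59)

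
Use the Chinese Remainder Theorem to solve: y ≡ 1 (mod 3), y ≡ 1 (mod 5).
M = 3 × 5 = 15. M₁ = 5, y₁ ≡ 2 (mod 3). M₂ = 3, y₂ ≡ 2 (mod 5). y = 1×5×2 + 1×3×2 ≡ 1 (mod 15)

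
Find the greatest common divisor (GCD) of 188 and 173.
1

Using the Euclidean algorithm:
188 = 1 × 173 + 15
173 = 11 × 15 + 8
15 = 1 × 8 + 7
8 = 1 × 7 + 1
7 = 7 × 1 + 0

GCD(188, 173) = 1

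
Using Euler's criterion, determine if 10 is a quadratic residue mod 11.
By Euler's criterion: 10^{5} ≡ 10 (mod 11). Since this equals -1 (≡ 10), 10 is not a QR.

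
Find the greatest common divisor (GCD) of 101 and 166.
1

Using the Euclidean algorithm:
101 = 0 × 166 + 101
166 = 1 × 101 + 65
101 = 1 × 65 + 36
65 = 1 × 36 + 29
36 = 1 × 29 + 7
29 = 4 × 7 + 1
7 = 7 × 1 + 0

GCD(101, 166) = 1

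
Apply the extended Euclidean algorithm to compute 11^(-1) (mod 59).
Extended GCD: 11(-16) + 59(3) = 1. So 11^(-1) ≡ 43 ≡ 43 (mod 59). Verify: 11 × 43 = 473 ≡ 1 (mod 59)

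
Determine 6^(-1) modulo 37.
6^(-1) ≡ 31 (mod 37). Verification: 6 × 31 = 186 ≡ 1 (mod 37)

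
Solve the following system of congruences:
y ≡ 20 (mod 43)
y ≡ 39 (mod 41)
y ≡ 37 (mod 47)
70067

Using the Chinese Remainder Theorem:
M = product of moduli = 82861
For equation 1: M_1 = 1927, 1927 ≡ 35 (mod 43), inverse of 1927 mod 43 is 16 (check: 35 × 16 = 560 ≡ 1 (mod 43))
For equation 2: M_2 = 2021, 2021 ≡ 12 (mod 41), inverse of 2021 mod 41 is 24 (check: 12 × 24 = 288 ≡ 1 (mod 41))
For equation 3: M_3 = 1763, 1763 ≡ 24 (mod 47), inverse of 1763 mod 47 is 2 (check: 24 × 2 = 48 ≡ 1 (mod 47))
Combine: y ≡ Σ r_i×M_i×(M_i⁻¹ mod m_i) = 20×1927×16 + 39×2021×24 + 37×1763×2 = 616640 + 1891656 + 130462 = 2638758
2638758 mod 82861 = 70067
y ≡ 70067 (mod 82861)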